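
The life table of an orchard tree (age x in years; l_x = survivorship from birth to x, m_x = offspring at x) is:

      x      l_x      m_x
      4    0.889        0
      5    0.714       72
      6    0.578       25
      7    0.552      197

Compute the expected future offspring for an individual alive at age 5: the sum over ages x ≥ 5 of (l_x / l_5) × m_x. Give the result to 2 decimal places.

l_5 = 0.714. Conditional survival from age 5 to x is l_x / l_5.
  x=5: (0.714/0.714) × 72 = 72.0000
  x=6: (0.578/0.714) × 25 = 20.2381
  x=7: (0.552/0.714) × 197 = 152.3025
Sum = 72.0000 + 20.2381 + 152.3025 = 244.5406

244.54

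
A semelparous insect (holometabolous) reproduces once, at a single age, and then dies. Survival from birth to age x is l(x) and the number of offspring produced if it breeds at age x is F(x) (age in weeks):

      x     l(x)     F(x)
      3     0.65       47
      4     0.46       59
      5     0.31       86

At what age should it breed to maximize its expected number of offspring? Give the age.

Expected offspring if breeding at age x = l(x) × F(x):
  age 3: 0.65 × 47 = 30.550
  age 4: 0.46 × 59 = 27.140
  age 5: 0.31 × 86 = 26.660
Maximum at age 3 (30.550).

3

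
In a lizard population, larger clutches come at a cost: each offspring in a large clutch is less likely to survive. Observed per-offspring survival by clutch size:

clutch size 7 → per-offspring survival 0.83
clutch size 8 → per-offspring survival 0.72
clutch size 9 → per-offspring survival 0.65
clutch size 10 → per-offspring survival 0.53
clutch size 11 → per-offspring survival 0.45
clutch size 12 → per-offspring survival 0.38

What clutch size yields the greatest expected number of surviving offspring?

Expected surviving offspring = c × s(c):
  c=7: 7 × 0.83 = 5.810
  c=8: 8 × 0.72 = 5.760
  c=9: 9 × 0.65 = 5.850
  c=10: 10 × 0.53 = 5.300
  c=11: 11 × 0.45 = 4.950
  c=12: 12 × 0.38 = 4.560
Maximum at c = 9 (5.850 surviving offspring).

9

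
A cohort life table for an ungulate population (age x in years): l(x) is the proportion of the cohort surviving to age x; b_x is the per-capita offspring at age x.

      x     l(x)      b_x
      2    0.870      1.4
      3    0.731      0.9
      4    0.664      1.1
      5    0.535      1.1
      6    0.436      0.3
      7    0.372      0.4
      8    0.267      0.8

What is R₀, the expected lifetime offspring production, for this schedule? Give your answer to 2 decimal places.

3.69

R₀ = Σ l(x) b_x:
  age 2: 0.870 × 1.4 = 1.2180
  age 3: 0.731 × 0.9 = 0.6579
  age 4: 0.664 × 1.1 = 0.7304
  age 5: 0.535 × 1.1 = 0.5885
  age 6: 0.436 × 0.3 = 0.1308
  age 7: 0.372 × 0.4 = 0.1488
  age 8: 0.267 × 0.8 = 0.2136
R₀ = 1.2180 + 0.6579 + 0.7304 + 0.5885 + 0.1308 + 0.1488 + 0.2136 = 3.6880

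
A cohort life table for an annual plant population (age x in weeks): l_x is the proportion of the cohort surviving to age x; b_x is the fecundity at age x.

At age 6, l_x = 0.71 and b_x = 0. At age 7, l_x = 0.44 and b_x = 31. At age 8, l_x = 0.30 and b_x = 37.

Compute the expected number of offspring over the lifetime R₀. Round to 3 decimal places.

24.740

R₀ = Σ l_x b_x:
  age 6: 0.71 × 0 = 0.0000
  age 7: 0.44 × 31 = 13.6400
  age 8: 0.30 × 37 = 11.1000
R₀ = 0.0000 + 13.6400 + 11.1000 = 24.7400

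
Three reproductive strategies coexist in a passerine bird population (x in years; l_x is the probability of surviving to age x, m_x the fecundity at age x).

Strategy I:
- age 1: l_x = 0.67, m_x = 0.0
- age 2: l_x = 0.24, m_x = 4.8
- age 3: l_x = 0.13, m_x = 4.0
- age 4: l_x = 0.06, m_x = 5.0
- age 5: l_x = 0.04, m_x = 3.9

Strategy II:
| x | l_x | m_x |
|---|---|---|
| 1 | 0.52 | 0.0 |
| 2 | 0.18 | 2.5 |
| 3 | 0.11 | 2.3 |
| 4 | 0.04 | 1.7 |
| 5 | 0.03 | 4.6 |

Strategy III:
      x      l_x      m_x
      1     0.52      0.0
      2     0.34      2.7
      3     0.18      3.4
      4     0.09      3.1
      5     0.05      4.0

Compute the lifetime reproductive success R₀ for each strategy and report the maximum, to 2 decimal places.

Strategy I: R₀ = 0.67×0.0 + 0.24×4.8 + 0.13×4.0 + 0.06×5.0 + 0.04×3.9 = 2.1280
Strategy II: R₀ = 0.52×0.0 + 0.18×2.5 + 0.11×2.3 + 0.04×1.7 + 0.03×4.6 = 0.9090
Strategy III: R₀ = 0.52×0.0 + 0.34×2.7 + 0.18×3.4 + 0.09×3.1 + 0.05×4.0 = 2.0090
Highest R₀: strategy I with 2.1280.

2.13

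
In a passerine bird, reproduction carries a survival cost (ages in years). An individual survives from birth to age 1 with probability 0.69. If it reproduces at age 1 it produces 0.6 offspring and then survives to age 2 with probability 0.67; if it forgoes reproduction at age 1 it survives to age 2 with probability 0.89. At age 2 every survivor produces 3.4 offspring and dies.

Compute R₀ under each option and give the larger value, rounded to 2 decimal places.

2.09

breed at age 1: R₀ = 0.69 × (0.6 + 0.67 × 3.4) = 0.69 × 2.8780 = 1.9858
delay to age 2: R₀ = 0.69 × (0.89 × 3.4) = 0.69 × 3.0260 = 2.0879
Higher: delay to age 2 (2.0879).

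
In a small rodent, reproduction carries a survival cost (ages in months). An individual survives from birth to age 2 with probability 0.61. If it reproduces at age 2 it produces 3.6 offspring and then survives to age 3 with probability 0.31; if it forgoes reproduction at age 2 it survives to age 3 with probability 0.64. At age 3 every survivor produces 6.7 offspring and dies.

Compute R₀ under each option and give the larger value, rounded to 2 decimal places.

breed at age 2: R₀ = 0.61 × (3.6 + 0.31 × 6.7) = 0.61 × 5.6770 = 3.4630
delay to age 3: R₀ = 0.61 × (0.64 × 6.7) = 0.61 × 4.2880 = 2.6157
Higher: breed at age 2 (3.4630).

3.46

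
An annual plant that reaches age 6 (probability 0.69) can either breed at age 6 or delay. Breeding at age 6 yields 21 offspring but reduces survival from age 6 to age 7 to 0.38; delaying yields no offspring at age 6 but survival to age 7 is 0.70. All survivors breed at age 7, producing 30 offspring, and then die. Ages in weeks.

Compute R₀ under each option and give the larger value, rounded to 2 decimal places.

breed at age 6: R₀ = 0.69 × (21 + 0.38 × 30) = 0.69 × 32.4000 = 22.3560
delay to age 7: R₀ = 0.69 × (0.70 × 30) = 0.69 × 21.0000 = 14.4900
Higher: breed at age 6 (22.3560).

22.36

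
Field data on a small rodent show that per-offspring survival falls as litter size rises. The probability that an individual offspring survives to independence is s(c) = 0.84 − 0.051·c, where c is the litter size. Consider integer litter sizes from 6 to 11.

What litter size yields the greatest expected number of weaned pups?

8

Expected weaned pups = c × s(c):
  c=6: 6 × 0.534 = 3.204
  c=7: 7 × 0.483 = 3.381
  c=8: 8 × 0.432 = 3.456
  c=9: 9 × 0.381 = 3.429
  c=10: 10 × 0.330 = 3.300
  c=11: 11 × 0.279 = 3.069
Maximum at c = 8 (3.456 weaned pups).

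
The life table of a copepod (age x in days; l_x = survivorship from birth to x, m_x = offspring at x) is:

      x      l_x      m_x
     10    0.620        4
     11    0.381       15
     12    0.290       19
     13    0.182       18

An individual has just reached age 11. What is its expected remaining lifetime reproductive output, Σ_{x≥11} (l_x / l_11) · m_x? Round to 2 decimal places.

l_11 = 0.381. Conditional survival from age 11 to x is l_x / l_11.
  x=11: (0.381/0.381) × 15 = 15.0000
  x=12: (0.290/0.381) × 19 = 14.4619
  x=13: (0.182/0.381) × 18 = 8.5984
Sum = 15.0000 + 14.4619 + 8.5984 = 38.0604

38.06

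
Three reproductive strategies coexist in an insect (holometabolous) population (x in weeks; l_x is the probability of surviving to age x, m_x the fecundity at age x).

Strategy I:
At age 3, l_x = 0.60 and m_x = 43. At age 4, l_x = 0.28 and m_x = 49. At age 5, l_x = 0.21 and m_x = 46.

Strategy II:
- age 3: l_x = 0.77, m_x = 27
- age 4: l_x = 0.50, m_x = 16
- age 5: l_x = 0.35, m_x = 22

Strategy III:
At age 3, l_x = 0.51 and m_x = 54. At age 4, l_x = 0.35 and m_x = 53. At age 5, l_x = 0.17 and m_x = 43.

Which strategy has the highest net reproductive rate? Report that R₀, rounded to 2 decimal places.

Strategy I: R₀ = 0.60×43 + 0.28×49 + 0.21×46 = 49.1800
Strategy II: R₀ = 0.77×27 + 0.50×16 + 0.35×22 = 36.4900
Strategy III: R₀ = 0.51×54 + 0.35×53 + 0.17×43 = 53.4000
Highest R₀: strategy III with 53.4000.

53.40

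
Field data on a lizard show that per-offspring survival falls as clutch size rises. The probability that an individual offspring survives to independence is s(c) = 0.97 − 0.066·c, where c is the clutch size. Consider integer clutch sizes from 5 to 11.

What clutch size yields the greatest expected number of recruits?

7

Expected recruits = c × s(c):
  c=5: 5 × 0.640 = 3.200
  c=6: 6 × 0.574 = 3.444
  c=7: 7 × 0.508 = 3.556
  c=8: 8 × 0.442 = 3.536
  c=9: 9 × 0.376 = 3.384
  c=10: 10 × 0.310 = 3.100
  c=11: 11 × 0.244 = 2.684
Maximum at c = 7 (3.556 recruits).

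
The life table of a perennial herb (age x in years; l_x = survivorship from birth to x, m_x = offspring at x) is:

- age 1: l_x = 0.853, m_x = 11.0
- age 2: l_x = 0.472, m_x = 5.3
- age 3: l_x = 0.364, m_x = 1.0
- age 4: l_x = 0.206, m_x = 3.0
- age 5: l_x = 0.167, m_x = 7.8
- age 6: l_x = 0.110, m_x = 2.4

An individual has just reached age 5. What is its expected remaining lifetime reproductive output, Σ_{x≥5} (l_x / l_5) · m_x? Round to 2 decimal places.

9.38

l_5 = 0.167. Conditional survival from age 5 to x is l_x / l_5.
  x=5: (0.167/0.167) × 7.8 = 7.8000
  x=6: (0.110/0.167) × 2.4 = 1.5808
Sum = 7.8000 + 1.5808 = 9.3808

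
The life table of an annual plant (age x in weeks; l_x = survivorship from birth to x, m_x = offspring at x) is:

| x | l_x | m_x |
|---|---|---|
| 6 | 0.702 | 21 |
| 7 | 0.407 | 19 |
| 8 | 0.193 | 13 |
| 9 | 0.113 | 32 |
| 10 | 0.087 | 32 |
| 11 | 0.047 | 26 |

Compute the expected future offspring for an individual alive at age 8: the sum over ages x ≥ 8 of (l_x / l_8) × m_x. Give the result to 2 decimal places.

52.49

l_8 = 0.193. Conditional survival from age 8 to x is l_x / l_8.
  x=8: (0.193/0.193) × 13 = 13.0000
  x=9: (0.113/0.193) × 32 = 18.7358
  x=10: (0.087/0.193) × 32 = 14.4249
  x=11: (0.047/0.193) × 26 = 6.3316
Sum = 13.0000 + 18.7358 + 14.4249 + 6.3316 = 52.4922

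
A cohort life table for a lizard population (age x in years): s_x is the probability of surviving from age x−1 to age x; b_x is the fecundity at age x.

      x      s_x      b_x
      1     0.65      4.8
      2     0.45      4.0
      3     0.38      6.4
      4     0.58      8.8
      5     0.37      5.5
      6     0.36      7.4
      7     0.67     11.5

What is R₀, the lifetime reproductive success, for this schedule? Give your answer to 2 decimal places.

5.83

Survivorship from birth: l_x = s_1·s_2·…·s_x.
  l_1 = 0.65000
  l_2 = 0.29250
  l_3 = 0.11115
  l_4 = 0.06447
  l_5 = 0.02385
  l_6 = 0.00859
  l_7 = 0.00575
R₀ = Σ l_x b_x:
  age 1: 0.65000 × 4.8 = 3.1200
  age 2: 0.29250 × 4.0 = 1.1700
  age 3: 0.11115 × 6.4 = 0.7114
  age 4: 0.06447 × 8.8 = 0.5673
  age 5: 0.02385 × 5.5 = 0.1312
  age 6: 0.00859 × 7.4 = 0.0636
  age 7: 0.00575 × 11.5 = 0.0661
R₀ = 3.1200 + 1.1700 + 0.7114 + 0.5673 + 0.1312 + 0.0636 + 0.0661 = 5.8296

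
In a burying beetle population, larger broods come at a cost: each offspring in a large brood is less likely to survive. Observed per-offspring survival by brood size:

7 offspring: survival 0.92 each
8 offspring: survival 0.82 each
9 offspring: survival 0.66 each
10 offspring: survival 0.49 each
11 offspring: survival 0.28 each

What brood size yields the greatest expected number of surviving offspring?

8

Expected surviving offspring = c × s(c):
  c=7: 7 × 0.92 = 6.440
  c=8: 8 × 0.82 = 6.560
  c=9: 9 × 0.66 = 5.940
  c=10: 10 × 0.49 = 4.900
  c=11: 11 × 0.28 = 3.080
Maximum at c = 8 (6.560 surviving offspring).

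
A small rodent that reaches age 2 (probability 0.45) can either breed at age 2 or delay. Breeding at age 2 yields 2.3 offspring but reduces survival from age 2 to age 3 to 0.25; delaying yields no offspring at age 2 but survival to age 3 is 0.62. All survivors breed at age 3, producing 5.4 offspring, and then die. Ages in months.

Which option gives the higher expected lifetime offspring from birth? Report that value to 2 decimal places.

1.64

breed at age 2: R₀ = 0.45 × (2.3 + 0.25 × 5.4) = 0.45 × 3.6500 = 1.6425
delay to age 3: R₀ = 0.45 × (0.62 × 5.4) = 0.45 × 3.3480 = 1.5066
Higher: breed at age 2 (1.6425).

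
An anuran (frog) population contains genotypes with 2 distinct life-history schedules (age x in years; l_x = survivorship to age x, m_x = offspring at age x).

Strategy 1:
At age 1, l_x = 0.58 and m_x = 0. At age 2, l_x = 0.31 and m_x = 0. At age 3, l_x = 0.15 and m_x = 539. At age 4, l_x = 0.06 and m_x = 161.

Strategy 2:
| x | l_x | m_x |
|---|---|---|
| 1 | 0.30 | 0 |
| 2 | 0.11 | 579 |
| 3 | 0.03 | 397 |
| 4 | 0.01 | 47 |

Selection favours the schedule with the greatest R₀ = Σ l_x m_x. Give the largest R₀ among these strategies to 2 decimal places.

Strategy 1: R₀ = 0.58×0 + 0.31×0 + 0.15×539 + 0.06×161 = 90.5100
Strategy 2: R₀ = 0.30×0 + 0.11×579 + 0.03×397 + 0.01×47 = 76.0700
Highest R₀: strategy 1 with 90.5100.

90.51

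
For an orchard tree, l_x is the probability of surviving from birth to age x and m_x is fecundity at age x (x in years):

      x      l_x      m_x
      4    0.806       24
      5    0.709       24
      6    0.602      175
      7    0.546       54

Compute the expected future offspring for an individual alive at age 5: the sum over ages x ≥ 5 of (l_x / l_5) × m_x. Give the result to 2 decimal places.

l_5 = 0.709. Conditional survival from age 5 to x is l_x / l_5.
  x=5: (0.709/0.709) × 24 = 24.0000
  x=6: (0.602/0.709) × 175 = 148.5896
  x=7: (0.546/0.709) × 54 = 41.5853
Sum = 24.0000 + 148.5896 + 41.5853 = 214.1749

214.17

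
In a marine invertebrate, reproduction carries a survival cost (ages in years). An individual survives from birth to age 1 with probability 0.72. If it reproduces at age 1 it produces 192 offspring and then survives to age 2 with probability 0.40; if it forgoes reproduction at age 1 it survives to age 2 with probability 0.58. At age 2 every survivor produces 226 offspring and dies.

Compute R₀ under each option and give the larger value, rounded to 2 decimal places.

breed at age 1: R₀ = 0.72 × (192 + 0.40 × 226) = 0.72 × 282.4000 = 203.3280
delay to age 2: R₀ = 0.72 × (0.58 × 226) = 0.72 × 131.0800 = 94.3776
Higher: breed at age 1 (203.3280).

203.33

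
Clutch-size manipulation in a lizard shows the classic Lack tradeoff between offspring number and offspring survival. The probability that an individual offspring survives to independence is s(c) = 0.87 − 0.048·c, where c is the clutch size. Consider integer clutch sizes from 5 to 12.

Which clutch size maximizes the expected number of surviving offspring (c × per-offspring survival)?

Expected surviving offspring = c × s(c):
  c=5: 5 × 0.630 = 3.150
  c=6: 6 × 0.582 = 3.492
  c=7: 7 × 0.534 = 3.738
  c=8: 8 × 0.486 = 3.888
  c=9: 9 × 0.438 = 3.942
  c=10: 10 × 0.390 = 3.900
  c=11: 11 × 0.342 = 3.762
  c=12: 12 × 0.294 = 3.528
Maximum at c = 9 (3.942 surviving offspring).

9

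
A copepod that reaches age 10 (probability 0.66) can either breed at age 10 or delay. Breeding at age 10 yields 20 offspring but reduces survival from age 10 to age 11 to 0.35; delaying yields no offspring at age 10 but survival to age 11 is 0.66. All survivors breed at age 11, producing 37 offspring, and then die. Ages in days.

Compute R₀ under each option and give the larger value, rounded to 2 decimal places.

21.75

breed at age 10: R₀ = 0.66 × (20 + 0.35 × 37) = 0.66 × 32.9500 = 21.7470
delay to age 11: R₀ = 0.66 × (0.66 × 37) = 0.66 × 24.4200 = 16.1172
Higher: breed at age 10 (21.7470).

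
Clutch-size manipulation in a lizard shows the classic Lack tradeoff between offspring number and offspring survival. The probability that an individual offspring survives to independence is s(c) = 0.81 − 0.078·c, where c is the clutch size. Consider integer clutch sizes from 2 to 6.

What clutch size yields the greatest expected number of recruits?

5

Expected recruits = c × s(c):
  c=2: 2 × 0.654 = 1.308
  c=3: 3 × 0.576 = 1.728
  c=4: 4 × 0.498 = 1.992
  c=5: 5 × 0.420 = 2.100
  c=6: 6 × 0.342 = 2.052
Maximum at c = 5 (2.100 recruits).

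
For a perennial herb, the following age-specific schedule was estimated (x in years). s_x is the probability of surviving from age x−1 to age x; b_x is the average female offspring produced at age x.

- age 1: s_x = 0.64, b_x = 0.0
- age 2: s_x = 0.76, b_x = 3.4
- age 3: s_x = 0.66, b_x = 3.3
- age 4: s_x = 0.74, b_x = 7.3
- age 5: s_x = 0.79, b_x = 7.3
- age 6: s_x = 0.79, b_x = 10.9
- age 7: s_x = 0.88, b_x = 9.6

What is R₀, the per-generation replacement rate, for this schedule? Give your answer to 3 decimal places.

Survivorship from birth: l_x = s_1·s_2·…·s_x.
  l_1 = 0.64000
  l_2 = 0.48640
  l_3 = 0.32102
  l_4 = 0.23756
  l_5 = 0.18767
  l_6 = 0.14826
  l_7 = 0.13047
R₀ = Σ l_x b_x:
  age 1: 0.64000 × 0.0 = 0.0000
  age 2: 0.48640 × 3.4 = 1.6538
  age 3: 0.32102 × 3.3 = 1.0594
  age 4: 0.23756 × 7.3 = 1.7342
  age 5: 0.18767 × 7.3 = 1.3700
  age 6: 0.14826 × 10.9 = 1.6160
  age 7: 0.13047 × 9.6 = 1.2525
R₀ = 0.0000 + 1.6538 + 1.0594 + 1.7342 + 1.3700 + 1.6160 + 1.2525 = 8.6859

8.686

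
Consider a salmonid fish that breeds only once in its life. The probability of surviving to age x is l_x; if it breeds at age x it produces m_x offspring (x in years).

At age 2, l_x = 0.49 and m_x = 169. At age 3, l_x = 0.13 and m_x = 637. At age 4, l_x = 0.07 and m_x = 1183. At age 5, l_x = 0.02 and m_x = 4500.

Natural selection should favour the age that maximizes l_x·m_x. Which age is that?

Expected offspring if breeding at age x = l_x × m_x:
  age 2: 0.49 × 169 = 82.810
  age 3: 0.13 × 637 = 82.810
  age 4: 0.07 × 1183 = 82.810
  age 5: 0.02 × 4500 = 90.000
Maximum at age 5 (90.000).

5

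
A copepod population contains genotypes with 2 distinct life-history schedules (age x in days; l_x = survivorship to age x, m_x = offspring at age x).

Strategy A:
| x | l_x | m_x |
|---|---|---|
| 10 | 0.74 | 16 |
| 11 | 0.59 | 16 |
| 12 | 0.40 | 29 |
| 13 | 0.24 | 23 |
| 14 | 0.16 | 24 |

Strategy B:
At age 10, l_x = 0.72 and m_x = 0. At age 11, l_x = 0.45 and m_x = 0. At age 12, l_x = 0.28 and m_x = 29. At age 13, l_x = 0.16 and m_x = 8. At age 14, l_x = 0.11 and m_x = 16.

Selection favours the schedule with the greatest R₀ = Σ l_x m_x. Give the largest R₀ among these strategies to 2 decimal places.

Strategy A: R₀ = 0.74×16 + 0.59×16 + 0.40×29 + 0.24×23 + 0.16×24 = 42.2400
Strategy B: R₀ = 0.72×0 + 0.45×0 + 0.28×29 + 0.16×8 + 0.11×16 = 11.1600
Highest R₀: strategy A with 42.2400.

42.24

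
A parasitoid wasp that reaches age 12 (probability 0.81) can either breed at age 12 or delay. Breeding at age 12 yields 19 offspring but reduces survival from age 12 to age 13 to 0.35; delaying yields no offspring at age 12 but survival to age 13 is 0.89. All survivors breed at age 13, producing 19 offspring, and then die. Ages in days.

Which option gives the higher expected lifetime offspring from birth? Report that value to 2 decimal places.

breed at age 12: R₀ = 0.81 × (19 + 0.35 × 19) = 0.81 × 25.6500 = 20.7765
delay to age 13: R₀ = 0.81 × (0.89 × 19) = 0.81 × 16.9100 = 13.6971
Higher: breed at age 12 (20.7765).

20.78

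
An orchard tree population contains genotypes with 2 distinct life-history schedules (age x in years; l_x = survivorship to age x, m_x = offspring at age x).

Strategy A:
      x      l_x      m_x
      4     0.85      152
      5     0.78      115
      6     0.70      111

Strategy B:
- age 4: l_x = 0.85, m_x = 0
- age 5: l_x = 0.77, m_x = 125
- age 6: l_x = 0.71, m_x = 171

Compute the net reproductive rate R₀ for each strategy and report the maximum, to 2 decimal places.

Strategy A: R₀ = 0.85×152 + 0.78×115 + 0.70×111 = 296.6000
Strategy B: R₀ = 0.85×0 + 0.77×125 + 0.71×171 = 217.6600
Highest R₀: strategy A with 296.6000.

296.60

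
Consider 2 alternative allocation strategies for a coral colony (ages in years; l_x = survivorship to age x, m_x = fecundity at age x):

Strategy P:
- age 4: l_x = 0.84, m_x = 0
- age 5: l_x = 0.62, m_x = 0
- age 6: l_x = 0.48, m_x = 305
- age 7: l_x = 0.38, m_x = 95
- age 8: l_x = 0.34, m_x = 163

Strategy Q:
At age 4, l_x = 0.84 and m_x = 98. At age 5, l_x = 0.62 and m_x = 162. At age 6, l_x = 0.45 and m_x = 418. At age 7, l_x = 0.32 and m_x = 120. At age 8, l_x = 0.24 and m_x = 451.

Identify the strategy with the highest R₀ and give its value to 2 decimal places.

517.50

Strategy P: R₀ = 0.84×0 + 0.62×0 + 0.48×305 + 0.38×95 + 0.34×163 = 237.9200
Strategy Q: R₀ = 0.84×98 + 0.62×162 + 0.45×418 + 0.32×120 + 0.24×451 = 517.5000
Highest R₀: strategy Q with 517.5000.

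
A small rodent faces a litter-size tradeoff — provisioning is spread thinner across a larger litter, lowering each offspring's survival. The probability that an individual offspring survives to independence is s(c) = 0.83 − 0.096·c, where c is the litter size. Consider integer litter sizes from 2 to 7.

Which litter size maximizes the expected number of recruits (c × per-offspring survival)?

4

Expected recruits = c × s(c):
  c=2: 2 × 0.638 = 1.276
  c=3: 3 × 0.542 = 1.626
  c=4: 4 × 0.446 = 1.784
  c=5: 5 × 0.350 = 1.750
  c=6: 6 × 0.254 = 1.524
  c=7: 7 × 0.158 = 1.106
Maximum at c = 4 (1.784 recruits).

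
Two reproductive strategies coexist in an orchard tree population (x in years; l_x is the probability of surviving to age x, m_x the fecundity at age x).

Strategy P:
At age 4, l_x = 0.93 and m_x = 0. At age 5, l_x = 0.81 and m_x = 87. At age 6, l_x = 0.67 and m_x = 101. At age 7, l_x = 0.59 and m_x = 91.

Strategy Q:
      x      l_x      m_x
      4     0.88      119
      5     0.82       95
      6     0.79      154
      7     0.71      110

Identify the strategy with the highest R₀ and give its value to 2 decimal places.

Strategy P: R₀ = 0.93×0 + 0.81×87 + 0.67×101 + 0.59×91 = 191.8300
Strategy Q: R₀ = 0.88×119 + 0.82×95 + 0.79×154 + 0.71×110 = 382.3800
Highest R₀: strategy Q with 382.3800.

382.38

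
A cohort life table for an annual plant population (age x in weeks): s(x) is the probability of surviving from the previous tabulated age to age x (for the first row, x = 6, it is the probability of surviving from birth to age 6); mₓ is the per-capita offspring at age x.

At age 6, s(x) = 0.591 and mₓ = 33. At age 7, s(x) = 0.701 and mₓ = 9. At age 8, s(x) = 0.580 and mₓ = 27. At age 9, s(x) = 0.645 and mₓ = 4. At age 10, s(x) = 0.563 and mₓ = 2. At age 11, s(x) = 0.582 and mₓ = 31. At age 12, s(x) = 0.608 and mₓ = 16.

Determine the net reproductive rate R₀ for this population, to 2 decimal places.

32.58

Survivorship from birth: l_x = s_6·s_7·…·s_x.
  l_6 = 0.59100
  l_7 = 0.41429
  l_8 = 0.24029
  l_9 = 0.15499
  l_10 = 0.08726
  l_11 = 0.05078
  l_12 = 0.03088
R₀ = Σ l_x mₓ:
  age 6: 0.59100 × 33 = 19.5030
  age 7: 0.41429 × 9 = 3.7286
  age 8: 0.24029 × 27 = 6.4878
  age 9: 0.15499 × 4 = 0.6200
  age 10: 0.08726 × 2 = 0.1745
  age 11: 0.05078 × 31 = 1.5742
  age 12: 0.03088 × 16 = 0.4941
R₀ = 19.5030 + 3.7286 + 6.4878 + 0.6200 + 0.1745 + 1.5742 + 0.4941 = 32.5822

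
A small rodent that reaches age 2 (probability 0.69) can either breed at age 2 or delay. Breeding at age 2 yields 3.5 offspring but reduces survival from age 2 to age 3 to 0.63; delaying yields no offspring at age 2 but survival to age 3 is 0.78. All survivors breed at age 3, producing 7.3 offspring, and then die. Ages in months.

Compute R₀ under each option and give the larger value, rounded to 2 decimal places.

5.59

breed at age 2: R₀ = 0.69 × (3.5 + 0.63 × 7.3) = 0.69 × 8.0990 = 5.5883
delay to age 3: R₀ = 0.69 × (0.78 × 7.3) = 0.69 × 5.6940 = 3.9289
Higher: breed at age 2 (5.5883).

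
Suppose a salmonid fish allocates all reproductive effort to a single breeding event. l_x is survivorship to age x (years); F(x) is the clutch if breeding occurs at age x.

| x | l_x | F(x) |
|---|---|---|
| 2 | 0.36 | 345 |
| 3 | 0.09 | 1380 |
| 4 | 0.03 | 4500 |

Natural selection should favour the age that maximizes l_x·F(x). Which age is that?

Expected offspring if breeding at age x = l_x × F(x):
  age 2: 0.36 × 345 = 124.200
  age 3: 0.09 × 1380 = 124.200
  age 4: 0.03 × 4500 = 135.000
Maximum at age 4 (135.000).

4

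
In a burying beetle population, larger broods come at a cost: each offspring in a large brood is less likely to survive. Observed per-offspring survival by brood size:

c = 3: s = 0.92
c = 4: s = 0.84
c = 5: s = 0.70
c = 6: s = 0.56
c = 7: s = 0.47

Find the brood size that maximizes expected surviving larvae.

Expected surviving larvae = c × s(c):
  c=3: 3 × 0.92 = 2.760
  c=4: 4 × 0.84 = 3.360
  c=5: 5 × 0.70 = 3.500
  c=6: 6 × 0.56 = 3.360
  c=7: 7 × 0.47 = 3.290
Maximum at c = 5 (3.500 surviving larvae).

5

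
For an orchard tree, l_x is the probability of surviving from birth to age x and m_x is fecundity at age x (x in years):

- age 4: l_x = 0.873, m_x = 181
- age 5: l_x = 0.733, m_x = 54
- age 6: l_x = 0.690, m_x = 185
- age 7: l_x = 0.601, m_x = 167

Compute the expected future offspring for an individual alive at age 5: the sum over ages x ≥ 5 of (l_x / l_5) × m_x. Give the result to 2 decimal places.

365.07

l_5 = 0.733. Conditional survival from age 5 to x is l_x / l_5.
  x=5: (0.733/0.733) × 54 = 54.0000
  x=6: (0.690/0.733) × 185 = 174.1473
  x=7: (0.601/0.733) × 167 = 136.9263
Sum = 54.0000 + 174.1473 + 136.9263 = 365.0737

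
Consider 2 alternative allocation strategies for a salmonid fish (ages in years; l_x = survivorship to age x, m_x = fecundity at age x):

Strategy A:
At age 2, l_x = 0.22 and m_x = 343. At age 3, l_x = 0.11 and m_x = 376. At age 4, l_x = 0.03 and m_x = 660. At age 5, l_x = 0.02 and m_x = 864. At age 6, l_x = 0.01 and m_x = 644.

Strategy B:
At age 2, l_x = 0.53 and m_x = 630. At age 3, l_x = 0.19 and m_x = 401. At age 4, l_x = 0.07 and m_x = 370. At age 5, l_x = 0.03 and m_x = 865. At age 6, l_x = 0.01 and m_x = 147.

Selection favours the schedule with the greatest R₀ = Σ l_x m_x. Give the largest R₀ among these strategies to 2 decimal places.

Strategy A: R₀ = 0.22×343 + 0.11×376 + 0.03×660 + 0.02×864 + 0.01×644 = 160.3400
Strategy B: R₀ = 0.53×630 + 0.19×401 + 0.07×370 + 0.03×865 + 0.01×147 = 463.4100
Highest R₀: strategy B with 463.4100.

463.41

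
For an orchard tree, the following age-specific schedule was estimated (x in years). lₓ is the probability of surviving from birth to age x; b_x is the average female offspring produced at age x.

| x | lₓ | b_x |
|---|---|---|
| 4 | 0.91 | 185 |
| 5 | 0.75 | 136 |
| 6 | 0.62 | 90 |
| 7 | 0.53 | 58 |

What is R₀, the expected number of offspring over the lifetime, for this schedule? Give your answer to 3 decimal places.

R₀ = Σ lₓ b_x:
  age 4: 0.91 × 185 = 168.3500
  age 5: 0.75 × 136 = 102.0000
  age 6: 0.62 × 90 = 55.8000
  age 7: 0.53 × 58 = 30.7400
R₀ = 168.3500 + 102.0000 + 55.8000 + 30.7400 = 356.8900

356.890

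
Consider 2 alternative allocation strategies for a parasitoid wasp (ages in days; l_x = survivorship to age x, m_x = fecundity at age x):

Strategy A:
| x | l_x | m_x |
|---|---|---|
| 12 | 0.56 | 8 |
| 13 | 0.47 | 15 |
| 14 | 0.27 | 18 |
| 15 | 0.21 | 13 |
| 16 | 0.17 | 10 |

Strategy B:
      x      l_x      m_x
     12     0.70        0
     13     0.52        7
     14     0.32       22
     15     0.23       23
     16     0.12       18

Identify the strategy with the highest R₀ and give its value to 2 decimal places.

Strategy A: R₀ = 0.56×8 + 0.47×15 + 0.27×18 + 0.21×13 + 0.17×10 = 20.8200
Strategy B: R₀ = 0.70×0 + 0.52×7 + 0.32×22 + 0.23×23 + 0.12×18 = 18.1300
Highest R₀: strategy A with 20.8200.

20.82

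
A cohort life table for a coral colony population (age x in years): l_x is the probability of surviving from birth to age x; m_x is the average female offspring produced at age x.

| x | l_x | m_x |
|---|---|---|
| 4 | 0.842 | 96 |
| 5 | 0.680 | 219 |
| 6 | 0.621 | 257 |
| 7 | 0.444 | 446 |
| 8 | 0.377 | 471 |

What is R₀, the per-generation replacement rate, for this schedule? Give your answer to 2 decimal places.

R₀ = Σ l_x m_x:
  age 4: 0.842 × 96 = 80.8320
  age 5: 0.680 × 219 = 148.9200
  age 6: 0.621 × 257 = 159.5970
  age 7: 0.444 × 446 = 198.0240
  age 8: 0.377 × 471 = 177.5670
R₀ = 80.8320 + 148.9200 + 159.5970 + 198.0240 + 177.5670 = 764.9400

764.94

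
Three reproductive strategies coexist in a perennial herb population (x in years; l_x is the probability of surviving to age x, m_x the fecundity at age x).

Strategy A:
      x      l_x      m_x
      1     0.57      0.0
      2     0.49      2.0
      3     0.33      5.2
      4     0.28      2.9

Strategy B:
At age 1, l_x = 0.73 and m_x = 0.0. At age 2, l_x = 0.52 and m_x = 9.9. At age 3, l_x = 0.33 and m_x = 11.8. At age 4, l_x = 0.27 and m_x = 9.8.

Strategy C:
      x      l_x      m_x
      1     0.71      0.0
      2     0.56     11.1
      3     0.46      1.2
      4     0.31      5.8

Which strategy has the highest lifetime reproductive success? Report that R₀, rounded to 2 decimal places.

11.69

Strategy A: R₀ = 0.57×0.0 + 0.49×2.0 + 0.33×5.2 + 0.28×2.9 = 3.5080
Strategy B: R₀ = 0.73×0.0 + 0.52×9.9 + 0.33×11.8 + 0.27×9.8 = 11.6880
Strategy C: R₀ = 0.71×0.0 + 0.56×11.1 + 0.46×1.2 + 0.31×5.8 = 8.5660
Highest R₀: strategy B with 11.6880.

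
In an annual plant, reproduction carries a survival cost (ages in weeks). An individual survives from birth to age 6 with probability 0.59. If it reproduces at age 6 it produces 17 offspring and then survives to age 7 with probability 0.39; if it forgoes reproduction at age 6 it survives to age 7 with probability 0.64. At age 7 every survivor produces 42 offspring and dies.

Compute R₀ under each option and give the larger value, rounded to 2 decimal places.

19.69

breed at age 6: R₀ = 0.59 × (17 + 0.39 × 42) = 0.59 × 33.3800 = 19.6942
delay to age 7: R₀ = 0.59 × (0.64 × 42) = 0.59 × 26.8800 = 15.8592
Higher: breed at age 6 (19.6942).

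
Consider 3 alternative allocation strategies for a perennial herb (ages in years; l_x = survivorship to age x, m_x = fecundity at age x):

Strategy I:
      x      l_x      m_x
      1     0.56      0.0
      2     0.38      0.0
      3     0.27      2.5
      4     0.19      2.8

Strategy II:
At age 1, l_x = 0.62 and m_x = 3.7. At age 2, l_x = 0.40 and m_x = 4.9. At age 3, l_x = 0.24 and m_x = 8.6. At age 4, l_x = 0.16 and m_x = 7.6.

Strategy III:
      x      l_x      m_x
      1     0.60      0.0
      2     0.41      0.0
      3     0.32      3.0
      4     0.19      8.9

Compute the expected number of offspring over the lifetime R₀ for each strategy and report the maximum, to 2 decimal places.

Strategy I: R₀ = 0.56×0.0 + 0.38×0.0 + 0.27×2.5 + 0.19×2.8 = 1.2070
Strategy II: R₀ = 0.62×3.7 + 0.40×4.9 + 0.24×8.6 + 0.16×7.6 = 7.5340
Strategy III: R₀ = 0.60×0.0 + 0.41×0.0 + 0.32×3.0 + 0.19×8.9 = 2.6510
Highest R₀: strategy II with 7.5340.

7.53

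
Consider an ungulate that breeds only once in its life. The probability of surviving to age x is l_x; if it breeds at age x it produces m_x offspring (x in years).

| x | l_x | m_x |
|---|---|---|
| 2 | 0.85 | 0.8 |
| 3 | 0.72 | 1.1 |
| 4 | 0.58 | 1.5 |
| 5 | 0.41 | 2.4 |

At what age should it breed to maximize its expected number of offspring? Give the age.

Expected offspring if breeding at age x = l_x × m_x:
  age 2: 0.85 × 0.8 = 0.680
  age 3: 0.72 × 1.1 = 0.792
  age 4: 0.58 × 1.5 = 0.870
  age 5: 0.41 × 2.4 = 0.984
Maximum at age 5 (0.984).

5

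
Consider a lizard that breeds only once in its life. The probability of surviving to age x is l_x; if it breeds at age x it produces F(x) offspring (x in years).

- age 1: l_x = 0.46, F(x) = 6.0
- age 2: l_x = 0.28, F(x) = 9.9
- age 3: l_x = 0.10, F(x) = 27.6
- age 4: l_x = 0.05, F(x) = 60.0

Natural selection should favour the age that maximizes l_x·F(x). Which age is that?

4

Expected offspring if breeding at age x = l_x × F(x):
  age 1: 0.46 × 6.0 = 2.760
  age 2: 0.28 × 9.9 = 2.772
  age 3: 0.10 × 27.6 = 2.760
  age 4: 0.05 × 60.0 = 3.000
Maximum at age 4 (3.000).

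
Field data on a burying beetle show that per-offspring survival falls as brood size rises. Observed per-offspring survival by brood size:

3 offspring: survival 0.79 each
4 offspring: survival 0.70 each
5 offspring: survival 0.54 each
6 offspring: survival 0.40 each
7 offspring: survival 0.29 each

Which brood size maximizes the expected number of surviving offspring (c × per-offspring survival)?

4

Expected surviving offspring = c × s(c):
  c=3: 3 × 0.79 = 2.370
  c=4: 4 × 0.70 = 2.800
  c=5: 5 × 0.54 = 2.700
  c=6: 6 × 0.40 = 2.400
  c=7: 7 × 0.29 = 2.030
Maximum at c = 4 (2.800 surviving offspring).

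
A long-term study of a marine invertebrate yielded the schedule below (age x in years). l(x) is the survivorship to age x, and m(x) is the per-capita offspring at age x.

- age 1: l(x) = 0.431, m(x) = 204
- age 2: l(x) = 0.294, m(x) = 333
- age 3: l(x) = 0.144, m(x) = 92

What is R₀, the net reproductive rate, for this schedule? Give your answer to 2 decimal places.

R₀ = Σ l(x) m(x):
  age 1: 0.431 × 204 = 87.9240
  age 2: 0.294 × 333 = 97.9020
  age 3: 0.144 × 92 = 13.2480
R₀ = 87.9240 + 97.9020 + 13.2480 = 199.0740

199.07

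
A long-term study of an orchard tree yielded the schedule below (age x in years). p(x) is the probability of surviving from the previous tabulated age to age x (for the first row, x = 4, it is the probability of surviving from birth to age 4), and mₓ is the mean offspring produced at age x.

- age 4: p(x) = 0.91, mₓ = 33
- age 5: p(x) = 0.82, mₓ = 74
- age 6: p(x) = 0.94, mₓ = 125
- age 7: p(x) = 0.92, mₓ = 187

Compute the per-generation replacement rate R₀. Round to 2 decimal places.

293.60

Survivorship from birth: l_x = p_4·p_5·…·p_x.
  l_4 = 0.91000
  l_5 = 0.74620
  l_6 = 0.70143
  l_7 = 0.64531
R₀ = Σ l_x mₓ:
  age 4: 0.91000 × 33 = 30.0300
  age 5: 0.74620 × 74 = 55.2188
  age 6: 0.70143 × 125 = 87.6787
  age 7: 0.64531 × 187 = 120.6730
R₀ = 30.0300 + 55.2188 + 87.6787 + 120.6730 = 293.6005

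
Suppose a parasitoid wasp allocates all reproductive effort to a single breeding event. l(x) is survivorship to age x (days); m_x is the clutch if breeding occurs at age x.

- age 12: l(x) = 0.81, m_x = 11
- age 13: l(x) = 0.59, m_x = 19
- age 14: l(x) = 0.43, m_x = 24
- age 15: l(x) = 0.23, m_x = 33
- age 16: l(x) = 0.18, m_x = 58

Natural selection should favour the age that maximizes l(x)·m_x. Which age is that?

Expected offspring if breeding at age x = l(x) × m_x:
  age 12: 0.81 × 11 = 8.910
  age 13: 0.59 × 19 = 11.210
  age 14: 0.43 × 24 = 10.320
  age 15: 0.23 × 33 = 7.590
  age 16: 0.18 × 58 = 10.440
Maximum at age 13 (11.210).

13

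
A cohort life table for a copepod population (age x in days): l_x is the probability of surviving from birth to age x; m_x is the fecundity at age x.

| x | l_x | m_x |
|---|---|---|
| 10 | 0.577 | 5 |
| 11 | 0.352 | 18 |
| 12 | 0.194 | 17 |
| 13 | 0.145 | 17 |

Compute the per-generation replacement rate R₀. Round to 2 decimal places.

14.98

R₀ = Σ l_x m_x:
  age 10: 0.577 × 5 = 2.8850
  age 11: 0.352 × 18 = 6.3360
  age 12: 0.194 × 17 = 3.2980
  age 13: 0.145 × 17 = 2.4650
R₀ = 2.8850 + 6.3360 + 3.2980 + 2.4650 = 14.9840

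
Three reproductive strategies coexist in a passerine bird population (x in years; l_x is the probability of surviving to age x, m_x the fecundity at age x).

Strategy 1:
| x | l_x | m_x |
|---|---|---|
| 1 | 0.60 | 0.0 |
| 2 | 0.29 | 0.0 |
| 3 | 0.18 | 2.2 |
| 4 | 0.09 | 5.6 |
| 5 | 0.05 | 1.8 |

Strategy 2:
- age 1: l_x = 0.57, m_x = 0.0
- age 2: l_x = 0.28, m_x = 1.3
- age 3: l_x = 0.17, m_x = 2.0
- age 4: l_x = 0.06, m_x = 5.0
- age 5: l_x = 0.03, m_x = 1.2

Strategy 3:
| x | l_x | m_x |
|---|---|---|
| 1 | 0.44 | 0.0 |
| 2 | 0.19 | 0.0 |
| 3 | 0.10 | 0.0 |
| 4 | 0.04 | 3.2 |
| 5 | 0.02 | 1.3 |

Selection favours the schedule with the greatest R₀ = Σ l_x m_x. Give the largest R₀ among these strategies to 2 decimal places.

1.04

Strategy 1: R₀ = 0.60×0.0 + 0.29×0.0 + 0.18×2.2 + 0.09×5.6 + 0.05×1.8 = 0.9900
Strategy 2: R₀ = 0.57×0.0 + 0.28×1.3 + 0.17×2.0 + 0.06×5.0 + 0.03×1.2 = 1.0400
Strategy 3: R₀ = 0.44×0.0 + 0.19×0.0 + 0.10×0.0 + 0.04×3.2 + 0.02×1.3 = 0.1540
Highest R₀: strategy 2 with 1.0400.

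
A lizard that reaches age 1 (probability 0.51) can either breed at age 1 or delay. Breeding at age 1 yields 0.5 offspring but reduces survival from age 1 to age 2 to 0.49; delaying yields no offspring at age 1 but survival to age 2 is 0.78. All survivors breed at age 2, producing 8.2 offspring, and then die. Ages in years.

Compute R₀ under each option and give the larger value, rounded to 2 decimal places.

breed at age 1: R₀ = 0.51 × (0.5 + 0.49 × 8.2) = 0.51 × 4.5180 = 2.3042
delay to age 2: R₀ = 0.51 × (0.78 × 8.2) = 0.51 × 6.3960 = 3.2620
Higher: delay to age 2 (3.2620).

3.26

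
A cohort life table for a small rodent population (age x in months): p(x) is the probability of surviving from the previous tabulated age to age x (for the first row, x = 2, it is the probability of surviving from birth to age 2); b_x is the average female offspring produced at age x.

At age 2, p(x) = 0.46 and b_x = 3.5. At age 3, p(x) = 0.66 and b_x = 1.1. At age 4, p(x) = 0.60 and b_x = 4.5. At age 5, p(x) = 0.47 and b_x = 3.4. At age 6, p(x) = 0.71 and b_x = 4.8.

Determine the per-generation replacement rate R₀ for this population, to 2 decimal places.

Survivorship from birth: l_x = p_2·p_3·…·p_x.
  l_2 = 0.46000
  l_3 = 0.30360
  l_4 = 0.18216
  l_5 = 0.08562
  l_6 = 0.06079
R₀ = Σ l_x b_x:
  age 2: 0.46000 × 3.5 = 1.6100
  age 3: 0.30360 × 1.1 = 0.3340
  age 4: 0.18216 × 4.5 = 0.8197
  age 5: 0.08562 × 3.4 = 0.2911
  age 6: 0.06079 × 4.8 = 0.2918
R₀ = 1.6100 + 0.3340 + 0.8197 + 0.2911 + 0.2918 = 3.3466

3.35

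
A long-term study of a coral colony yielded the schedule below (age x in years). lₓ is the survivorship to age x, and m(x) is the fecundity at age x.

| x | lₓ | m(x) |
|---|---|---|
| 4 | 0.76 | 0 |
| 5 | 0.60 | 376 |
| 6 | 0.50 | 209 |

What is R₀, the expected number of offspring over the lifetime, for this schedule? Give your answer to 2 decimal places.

R₀ = Σ lₓ m(x):
  age 4: 0.76 × 0 = 0.0000
  age 5: 0.60 × 376 = 225.6000
  age 6: 0.50 × 209 = 104.5000
R₀ = 0.0000 + 225.6000 + 104.5000 = 330.1000

330.10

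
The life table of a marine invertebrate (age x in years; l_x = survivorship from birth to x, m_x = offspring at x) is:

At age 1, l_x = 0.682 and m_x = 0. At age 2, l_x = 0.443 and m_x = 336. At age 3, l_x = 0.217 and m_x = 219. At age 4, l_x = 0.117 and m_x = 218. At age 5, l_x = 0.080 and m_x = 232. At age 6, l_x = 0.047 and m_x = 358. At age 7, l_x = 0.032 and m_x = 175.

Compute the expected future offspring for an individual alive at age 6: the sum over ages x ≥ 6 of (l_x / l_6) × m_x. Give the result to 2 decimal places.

l_6 = 0.047. Conditional survival from age 6 to x is l_x / l_6.
  x=6: (0.047/0.047) × 358 = 358.0000
  x=7: (0.032/0.047) × 175 = 119.1489
Sum = 358.0000 + 119.1489 = 477.1489

477.15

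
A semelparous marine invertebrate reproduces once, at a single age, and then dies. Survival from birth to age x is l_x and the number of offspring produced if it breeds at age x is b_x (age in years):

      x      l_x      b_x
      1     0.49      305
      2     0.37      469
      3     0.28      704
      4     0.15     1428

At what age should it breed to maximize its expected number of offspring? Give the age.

Expected offspring if breeding at age x = l_x × b_x:
  age 1: 0.49 × 305 = 149.450
  age 2: 0.37 × 469 = 173.530
  age 3: 0.28 × 704 = 197.120
  age 4: 0.15 × 1428 = 214.200
Maximum at age 4 (214.200).

4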